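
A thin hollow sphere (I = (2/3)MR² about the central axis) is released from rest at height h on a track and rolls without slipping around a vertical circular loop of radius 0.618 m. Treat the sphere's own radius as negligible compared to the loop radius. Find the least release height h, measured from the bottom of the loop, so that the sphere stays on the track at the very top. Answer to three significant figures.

h_min ≈ 1.75 m

Here I = (2/3)MR², so the shape factor k = I/(MR²) = 2/3.
At the top of the loop, the minimum-contact condition is Mg = Mv_top²/r, so v_top² = gr.
With ω = v/R, the kinetic energy at speed v is ½(1+k)Mv² = (5/6)Mv².
Energy conservation from release (height h) to the top (height 2r): Mgh = Mg(2r) + (5/6)M·gr.
Thus h_min = 2r + (1+k)r/2 = r(2 + 1.667/2) = 0.618 × 2.833 ≈ 1.75 m.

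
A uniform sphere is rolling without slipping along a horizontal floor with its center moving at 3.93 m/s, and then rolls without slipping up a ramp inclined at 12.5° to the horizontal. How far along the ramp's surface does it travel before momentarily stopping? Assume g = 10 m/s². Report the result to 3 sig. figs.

The moment of inertia is (2/5)MR², giving k ≡ I/(MR²) = 0.4.
Since it rolls without slipping, ω = v/R and KE = ½Mv² + ½Iω² = ½(1+k)Mv² = (7/10)Mv².
Setting this equal to Mgh gives the vertical rise h = (1+k)v₀²/(2g) = 1.4×3.93²/(2×10) = 1.081 m.
The distance along the slope is d = h/sinθ = 1.081/sin12.5° ≈ 5.00 m.

d ≈ 5.00 m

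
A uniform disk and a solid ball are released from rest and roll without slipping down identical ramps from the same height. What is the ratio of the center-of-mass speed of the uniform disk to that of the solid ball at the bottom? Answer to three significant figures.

Each satisfies Mgh = ½(1+k)Mv² with k = I/(MR²), so v ∝ 1/√(1+k).
For the uniform disk k = 0.5; for the solid ball k = 0.4.
v₁/v₂ = √((1+k₂)/(1+k₁)) = √(1.4/1.5) ≈ 0.966.

v_ratio ≈ 0.966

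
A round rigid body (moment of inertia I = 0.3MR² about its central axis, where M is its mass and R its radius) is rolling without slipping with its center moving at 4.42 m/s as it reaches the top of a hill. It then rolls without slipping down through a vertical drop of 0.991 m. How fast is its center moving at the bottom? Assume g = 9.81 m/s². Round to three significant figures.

v ≈ 5.87 m/s

The moment of inertia is 0.3MR², giving k ≡ I/(MR²) = 0.3.
Pure rolling means v = ωR; then KE = ½Mv² + ½I(v/R)² = ½(1+k)Mv² = (13/20)Mv².
Conserving energy between top and bottom: (13/20)Mv² = (13/20)Mv₀² + Mgh, hence v² = v₀² + 2gh/(1+k).
v = √(4.42² + 2×9.81×0.991/1.3) = √34.49 ≈ 5.87 m/s.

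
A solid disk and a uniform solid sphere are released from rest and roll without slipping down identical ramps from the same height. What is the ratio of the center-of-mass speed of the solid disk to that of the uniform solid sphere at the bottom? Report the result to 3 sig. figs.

v_ratio ≈ 0.966

Each satisfies Mgh = ½(1+k)Mv² with k = I/(MR²), so v ∝ 1/√(1+k).
For the solid disk k = 0.5; for the uniform solid sphere k = 0.4.
v₁/v₂ = √((1+k₂)/(1+k₁)) = √(1.4/1.5) ≈ 0.966.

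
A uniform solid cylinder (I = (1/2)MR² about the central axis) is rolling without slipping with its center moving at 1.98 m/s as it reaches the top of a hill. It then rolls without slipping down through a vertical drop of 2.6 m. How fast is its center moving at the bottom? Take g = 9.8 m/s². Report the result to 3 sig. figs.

Here I = (1/2)MR², so the shape factor k = I/(MR²) = 0.5.
The rolling condition ω = v/R makes the rotational term ½I(v/R)² = ½kMv², so KE_total = ½(1+k)Mv² = (3/4)Mv².
Energy conservation: (3/4)Mv₀² + Mgh = (3/4)Mv², so v² = v₀² + 2gh/(1+k).
v = √(1.98² + 2×9.8×2.6/1.5) = √37.89 ≈ 6.16 m/s.

v ≈ 6.16 m/s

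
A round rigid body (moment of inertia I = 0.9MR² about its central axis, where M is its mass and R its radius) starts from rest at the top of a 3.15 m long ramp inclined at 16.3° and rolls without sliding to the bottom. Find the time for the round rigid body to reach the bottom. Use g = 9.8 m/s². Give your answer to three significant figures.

With I = 0.9MR², the ratio k = I/(MR²) is 0.9.
Along the incline Mg sinθ − f = Ma, and torque about the center fR = Iα = kMR²(a/R) gives f = kMa.
Hence a = g sinθ/(1+k) = 9.8×sin16.3°/1.9 = 1.448 m/s².
Starting from rest, L = ½at², so t = √(2L/a) = √(2×3.15/1.448) ≈ 2.09 s.

t ≈ 2.09 s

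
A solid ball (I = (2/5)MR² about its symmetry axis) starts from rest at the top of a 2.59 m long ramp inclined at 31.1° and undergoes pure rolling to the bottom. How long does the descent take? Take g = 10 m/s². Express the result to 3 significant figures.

For this body I = (2/5)MR², i.e. k = I/(MR²) = 0.4.
Translational: Mg sinθ − f = Ma. Rotational about the CM: fR = Iα = kMRa, so f = kMa.
Hence a = g sinθ/(1+k) = 10×sin31.1°/1.4 = 3.69 m/s².
With constant a from rest, t = √(2L/a) = √(2·2.59/3.69) ≈ 1.18 s.

t ≈ 1.18 s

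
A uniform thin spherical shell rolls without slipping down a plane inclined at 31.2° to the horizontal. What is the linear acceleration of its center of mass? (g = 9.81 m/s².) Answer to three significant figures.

For this body I = (2/3)MR², i.e. k = I/(MR²) = 2/3.
Translational: Mg sinθ − f = Ma. Rotational about the CM: fR = Iα = kMRa, so f = kMa.
Eliminating f: Mg sinθ = (1+k)Ma, so a = g sinθ/(1+k) = 9.81 × sin31.2° / 1.667 ≈ 3.05 m/s².

a ≈ 3.05 m/s²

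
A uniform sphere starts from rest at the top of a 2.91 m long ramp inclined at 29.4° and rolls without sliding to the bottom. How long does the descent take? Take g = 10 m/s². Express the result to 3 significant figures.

With I = (2/5)MR², the ratio k = I/(MR²) is 0.4.
Newton's second law down the slope: Mg sinθ − f = Ma. The torque equation fR = Iα (with α = a/R) gives f = kMa.
Hence a = g sinθ/(1+k) = 10×sin29.4°/1.4 = 3.506 m/s².
With constant a from rest, t = √(2L/a) = √(2·2.91/3.506) ≈ 1.29 s.

t ≈ 1.29 s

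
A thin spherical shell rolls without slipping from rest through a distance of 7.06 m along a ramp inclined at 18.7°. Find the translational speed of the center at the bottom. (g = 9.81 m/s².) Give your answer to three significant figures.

For this body I = (2/3)MR², i.e. k = I/(MR²) = 2/3.
Since it rolls without slipping, ω = v/R and KE = ½Mv² + ½Iω² = ½(1+k)Mv² = (5/6)Mv².
The vertical drop is h = L sinθ = 7.06 × sin18.7° = 2.264 m.
Setting Mgh = (5/6)Mv² gives v = √(2gh/(1+k)) = √(2·9.81·2.264/1.667) ≈ 5.16 m/s.

v ≈ 5.16 m/s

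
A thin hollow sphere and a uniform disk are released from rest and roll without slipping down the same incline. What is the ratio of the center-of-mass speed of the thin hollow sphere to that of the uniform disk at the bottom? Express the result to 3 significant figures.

v_ratio ≈ 0.949

Each satisfies Mgh = ½(1+k)Mv² with k = I/(MR²), so v ∝ 1/√(1+k).
For the thin hollow sphere k = 2/3; for the uniform disk k = 0.5.
v₁/v₂ = √((1+k₂)/(1+k₁)) = √(1.5/1.667) ≈ 0.949.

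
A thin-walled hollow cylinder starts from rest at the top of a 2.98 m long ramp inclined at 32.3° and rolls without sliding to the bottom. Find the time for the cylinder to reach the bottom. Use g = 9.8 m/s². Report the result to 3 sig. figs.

t ≈ 1.51 s

Here I = MR², so the shape factor k = I/(MR²) = 1.
Translational: Mg sinθ − f = Ma. Rotational about the CM: fR = Iα = kMRa, so f = kMa.
Hence a = g sinθ/(1+k) = 9.8×sin32.3°/2 = 2.618 m/s².
With constant a from rest, t = √(2L/a) = √(2·2.98/2.618) ≈ 1.51 s.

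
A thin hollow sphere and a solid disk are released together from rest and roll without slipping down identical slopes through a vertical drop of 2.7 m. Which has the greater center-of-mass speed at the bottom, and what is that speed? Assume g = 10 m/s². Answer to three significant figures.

For rolling without slipping, Mgh = ½(1+k)Mv² where k = I/(MR²), so v = √(2gh/(1+k)).
Thin hollow sphere: k = 2/3, giving v = √(2×10×2.7/1.667) = 5.692 m/s.
Solid disk: k = 0.5, giving v = √(2×10×2.7/1.5) = 6 m/s.
The smaller k wins: the solid disk, at ≈ 6.00 m/s.

the solid disk, at v ≈ 6.00 m/s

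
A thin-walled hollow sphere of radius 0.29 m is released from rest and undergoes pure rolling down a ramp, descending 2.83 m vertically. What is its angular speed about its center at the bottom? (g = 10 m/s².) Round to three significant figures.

For this body I = (2/3)MR², i.e. k = I/(MR²) = 2/3.
Pure rolling means v = ωR; then KE = ½Mv² + ½I(v/R)² = ½(1+k)Mv² = (5/6)Mv².
Energy conservation Mgh = ½(1+k)Mv² gives v = √(2gh/(1+k)) = √(2 × 10 × 2.83 / 1.667) = 5.828 m/s.
Then ω = v/R = 5.828 / 0.29 ≈ 20.1 rad/s.

ω ≈ 20.1 rad/s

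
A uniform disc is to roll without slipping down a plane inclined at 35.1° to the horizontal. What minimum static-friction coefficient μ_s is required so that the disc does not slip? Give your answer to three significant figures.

μ_min ≈ 0.234

For this body I = (1/2)MR², i.e. k = I/(MR²) = 0.5.
Along the incline Mg sinθ − f = Ma, and torque about the center fR = Iα = kMR²(a/R) gives f = kMa.
These give a = g sinθ/(1+k) and the required friction f = kMg sinθ/(1+k).
The normal force is N = Mg cosθ, so μ_min = f/N = k tanθ/(1+k).
μ_min = 0.5 × tan35.1° / 1.5 ≈ 0.234.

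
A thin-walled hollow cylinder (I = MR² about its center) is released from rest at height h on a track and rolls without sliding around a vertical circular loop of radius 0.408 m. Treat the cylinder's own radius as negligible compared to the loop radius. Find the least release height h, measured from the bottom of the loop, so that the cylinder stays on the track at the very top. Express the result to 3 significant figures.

h_min ≈ 1.22 m

For this body I = MR², i.e. k = I/(MR²) = 1.
At the top, contact is just lost when gravity alone supplies the centripetal force: Mg = Mv_top²/r, i.e. v_top² = gr.
With ω = v/R, the kinetic energy at speed v is ½(1+k)Mv² = Mv².
Energy conservation from release (height h) to the top (height 2r): Mgh = Mg(2r) + M·gr.
Thus h_min = 2r + (1+k)r/2 = r(2 + 2/2) = 0.408 × 3 ≈ 1.22 m.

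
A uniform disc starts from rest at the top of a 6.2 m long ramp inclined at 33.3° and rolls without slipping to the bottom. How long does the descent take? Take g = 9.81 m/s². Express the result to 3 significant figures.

t ≈ 1.86 s

Here I = (1/2)MR², so the shape factor k = I/(MR²) = 0.5.
Along the incline Mg sinθ − f = Ma, and torque about the center fR = Iα = kMR²(a/R) gives f = kMa.
Hence a = g sinθ/(1+k) = 9.81×sin33.3°/1.5 = 3.591 m/s².
Starting from rest, L = ½at², so t = √(2L/a) = √(2×6.2/3.591) ≈ 1.86 s.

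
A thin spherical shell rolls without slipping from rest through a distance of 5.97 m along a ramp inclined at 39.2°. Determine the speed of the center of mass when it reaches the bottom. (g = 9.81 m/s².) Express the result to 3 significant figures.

v ≈ 6.66 m/s

With I = (2/3)MR², the ratio k = I/(MR²) is 2/3.
Since it rolls without slipping, ω = v/R and KE = ½Mv² + ½Iω² = ½(1+k)Mv² = (5/6)Mv².
The vertical drop is h = L sinθ = 5.97 × sin39.2° = 3.773 m.
Energy conservation: Mgh = (5/6)Mv², so v = √(2gh/(1+k)) = √(2 × 9.81 × 3.773 / 1.667) ≈ 6.66 m/s.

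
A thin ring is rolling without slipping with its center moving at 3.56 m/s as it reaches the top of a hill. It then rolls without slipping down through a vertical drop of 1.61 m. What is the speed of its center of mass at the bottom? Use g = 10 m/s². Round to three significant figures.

v ≈ 5.36 m/s

For this body I = MR², i.e. k = I/(MR²) = 1.
Since it rolls without slipping, ω = v/R and KE = ½Mv² + ½Iω² = ½(1+k)Mv² = Mv².
Energy conservation: Mv₀² + Mgh = Mv², so v² = v₀² + 2gh/(1+k).
v = √(3.56² + 2×10×1.61/2) = √28.77 ≈ 5.36 m/s.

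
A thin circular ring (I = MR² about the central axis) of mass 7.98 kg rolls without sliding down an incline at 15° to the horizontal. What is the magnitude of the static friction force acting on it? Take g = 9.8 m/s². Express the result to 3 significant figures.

f ≈ 10.1 N

Here I = MR², so the shape factor k = I/(MR²) = 1.
Newton's second law down the slope: Mg sinθ − f = Ma. The torque equation fR = Iα (with α = a/R) gives f = kMa.
Combining, a = g sinθ/(1+k) and f = kMa = kMg sinθ/(1+k).
f = 1 × 7.98 × 9.8 × sin15° / 2 ≈ 10.1 N.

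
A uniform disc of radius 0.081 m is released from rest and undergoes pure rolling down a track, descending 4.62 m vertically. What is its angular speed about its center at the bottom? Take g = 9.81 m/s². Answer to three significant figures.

ω ≈ 96.0 rad/s

Here I = (1/2)MR², so the shape factor k = I/(MR²) = 0.5.
The rolling condition ω = v/R makes the rotational term ½I(v/R)² = ½kMv², so KE_total = ½(1+k)Mv² = (3/4)Mv².
Energy conservation Mgh = ½(1+k)Mv² gives v = √(2gh/(1+k)) = √(2 × 9.81 × 4.62 / 1.5) = 7.774 m/s.
Then ω = v/R = 7.774 / 0.081 ≈ 96.0 rad/s.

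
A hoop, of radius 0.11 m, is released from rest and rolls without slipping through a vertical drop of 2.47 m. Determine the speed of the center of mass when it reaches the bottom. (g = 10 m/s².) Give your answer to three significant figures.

The moment of inertia is MR², giving k ≡ I/(MR²) = 1.
The rolling condition ω = v/R makes the rotational term ½I(v/R)² = ½kMv², so KE_total = ½(1+k)Mv² = Mv².
Setting Mgh = Mv² gives v = √(2gh/(1+k)) = √(2·10·2.47/2) ≈ 4.97 m/s.

v ≈ 4.97 m/s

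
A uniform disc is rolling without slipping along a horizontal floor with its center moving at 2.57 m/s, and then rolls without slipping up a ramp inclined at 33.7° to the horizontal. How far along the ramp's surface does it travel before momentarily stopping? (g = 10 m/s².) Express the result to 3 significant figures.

With I = (1/2)MR², the ratio k = I/(MR²) is 0.5.
Pure rolling means v = ωR; then KE = ½Mv² + ½I(v/R)² = ½(1+k)Mv² = (3/4)Mv².
Setting this equal to Mgh gives the vertical rise h = (1+k)v₀²/(2g) = 1.5×2.57²/(2×10) = 0.4954 m.
The distance along the slope is d = h/sinθ = 0.4954/sin33.7° ≈ 0.893 m.

d ≈ 0.893 m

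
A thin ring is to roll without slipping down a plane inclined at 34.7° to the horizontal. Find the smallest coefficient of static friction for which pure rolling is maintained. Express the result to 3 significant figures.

μ_min ≈ 0.346

Here I = MR², so the shape factor k = I/(MR²) = 1.
Translational: Mg sinθ − f = Ma. Rotational about the CM: fR = Iα = kMRa, so f = kMa.
These give a = g sinθ/(1+k) and the required friction f = kMg sinθ/(1+k).
With N = Mg cosθ, the no-slip condition f ≤ μN gives μ_min = f/N = k tanθ/(1+k).
μ_min = 1 × tan34.7° / 2 ≈ 0.346.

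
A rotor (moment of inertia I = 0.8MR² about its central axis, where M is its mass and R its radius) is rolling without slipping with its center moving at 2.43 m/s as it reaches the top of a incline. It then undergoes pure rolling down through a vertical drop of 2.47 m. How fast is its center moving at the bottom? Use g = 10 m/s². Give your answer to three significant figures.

Here I = 0.8MR², so the shape factor k = I/(MR²) = 0.8.
Pure rolling means v = ωR; then KE = ½Mv² + ½I(v/R)² = ½(1+k)Mv² = (9/10)Mv².
Energy conservation: (9/10)Mv₀² + Mgh = (9/10)Mv², so v² = v₀² + 2gh/(1+k).
v = √(2.43² + 2×10×2.47/1.8) = √33.35 ≈ 5.77 m/s.

v ≈ 5.77 m/s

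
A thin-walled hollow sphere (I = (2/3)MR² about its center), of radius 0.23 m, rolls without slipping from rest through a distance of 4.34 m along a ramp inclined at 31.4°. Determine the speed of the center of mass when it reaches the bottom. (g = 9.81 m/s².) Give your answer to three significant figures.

v ≈ 5.16 m/s

Here I = (2/3)MR², so the shape factor k = I/(MR²) = 2/3.
Rolling without slipping gives ω = v/R, so the total kinetic energy is ½Mv² + ½Iω² = ½(1+k)Mv² = (5/6)Mv².
The vertical drop is h = L sinθ = 4.34 × sin31.4° = 2.261 m.
Setting Mgh = (5/6)Mv² gives v = √(2gh/(1+k)) = √(2·9.81·2.261/1.667) ≈ 5.16 m/s.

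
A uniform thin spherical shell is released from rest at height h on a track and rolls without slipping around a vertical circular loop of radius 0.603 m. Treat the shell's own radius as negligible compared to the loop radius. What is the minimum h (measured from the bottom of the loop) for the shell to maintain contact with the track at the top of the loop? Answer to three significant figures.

h_min ≈ 1.71 m

For this body I = (2/3)MR², i.e. k = I/(MR²) = 2/3.
At the top, contact is just lost when gravity alone supplies the centripetal force: Mg = Mv_top²/r, i.e. v_top² = gr.
With ω = v/R, the kinetic energy at speed v is ½(1+k)Mv² = (5/6)Mv².
Energy conservation from release (height h) to the top (height 2r): Mgh = Mg(2r) + (5/6)M·gr.
Thus h_min = 2r + (1+k)r/2 = r(2 + 1.667/2) = 0.603 × 2.833 ≈ 1.71 m.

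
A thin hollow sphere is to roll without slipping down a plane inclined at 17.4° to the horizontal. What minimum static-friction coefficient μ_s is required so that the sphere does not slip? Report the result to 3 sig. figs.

With I = (2/3)MR², the ratio k = I/(MR²) is 2/3.
Along the incline Mg sinθ − f = Ma, and torque about the center fR = Iα = kMR²(a/R) gives f = kMa.
These give a = g sinθ/(1+k) and the required friction f = kMg sinθ/(1+k).
With N = Mg cosθ, the no-slip condition f ≤ μN gives μ_min = f/N = k tanθ/(1+k).
μ_min = (2/3) × tan17.4° / 1.667 ≈ 0.125.

μ_min ≈ 0.125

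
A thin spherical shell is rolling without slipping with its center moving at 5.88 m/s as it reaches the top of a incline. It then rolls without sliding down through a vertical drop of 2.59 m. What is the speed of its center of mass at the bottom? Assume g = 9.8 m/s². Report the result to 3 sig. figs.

Here I = (2/3)MR², so the shape factor k = I/(MR²) = 2/3.
Pure rolling means v = ωR; then KE = ½Mv² + ½I(v/R)² = ½(1+k)Mv² = (5/6)Mv².
Conserving energy between top and bottom: (5/6)Mv² = (5/6)Mv₀² + Mgh, hence v² = v₀² + 2gh/(1+k).
v = √(5.88² + 2×9.8×2.59/1.667) = √65.03 ≈ 8.06 m/s.

v ≈ 8.06 m/s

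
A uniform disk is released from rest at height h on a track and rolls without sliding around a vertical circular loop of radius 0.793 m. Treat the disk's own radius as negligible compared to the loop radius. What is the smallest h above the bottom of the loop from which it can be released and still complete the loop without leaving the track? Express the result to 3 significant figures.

With I = (1/2)MR², the ratio k = I/(MR²) is 0.5.
At the top, contact is just lost when gravity alone supplies the centripetal force: Mg = Mv_top²/r, i.e. v_top² = gr.
With ω = v/R, the kinetic energy at speed v is ½(1+k)Mv² = (3/4)Mv².
Energy conservation from release (height h) to the top (height 2r): Mgh = Mg(2r) + (3/4)M·gr.
Thus h_min = 2r + (1+k)r/2 = r(2 + 1.5/2) = 0.793 × 2.75 ≈ 2.18 m.

h_min ≈ 2.18 m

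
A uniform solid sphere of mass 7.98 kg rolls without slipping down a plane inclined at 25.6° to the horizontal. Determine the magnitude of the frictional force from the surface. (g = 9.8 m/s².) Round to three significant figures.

The moment of inertia is (2/5)MR², giving k ≡ I/(MR²) = 0.4.
Along the incline Mg sinθ − f = Ma, and torque about the center fR = Iα = kMR²(a/R) gives f = kMa.
Combining, a = g sinθ/(1+k) and f = kMa = kMg sinθ/(1+k).
f = 0.4 × 7.98 × 9.8 × sin25.6° / 1.4 ≈ 9.65 N.

f ≈ 9.65 N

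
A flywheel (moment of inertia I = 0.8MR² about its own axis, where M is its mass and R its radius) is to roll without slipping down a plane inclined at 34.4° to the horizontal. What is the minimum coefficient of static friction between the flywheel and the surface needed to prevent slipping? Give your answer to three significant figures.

μ_min ≈ 0.304

The moment of inertia is 0.8MR², giving k ≡ I/(MR²) = 0.8.
Along the incline Mg sinθ − f = Ma, and torque about the center fR = Iα = kMR²(a/R) gives f = kMa.
These give a = g sinθ/(1+k) and the required friction f = kMg sinθ/(1+k).
The normal force is N = Mg cosθ, so μ_min = f/N = k tanθ/(1+k).
μ_min = 0.8 × tan34.4° / 1.8 ≈ 0.304.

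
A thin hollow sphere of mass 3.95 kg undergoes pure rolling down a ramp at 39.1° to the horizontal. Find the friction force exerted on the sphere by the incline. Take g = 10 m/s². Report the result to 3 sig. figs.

The moment of inertia is (2/3)MR², giving k ≡ I/(MR²) = 2/3.
Newton's second law down the slope: Mg sinθ − f = Ma. The torque equation fR = Iα (with α = a/R) gives f = kMa.
Combining, a = g sinθ/(1+k) and f = kMa = kMg sinθ/(1+k).
f = (2/3) × 3.95 × 10 × sin39.1° / 1.667 ≈ 9.96 N.

f ≈ 9.96 N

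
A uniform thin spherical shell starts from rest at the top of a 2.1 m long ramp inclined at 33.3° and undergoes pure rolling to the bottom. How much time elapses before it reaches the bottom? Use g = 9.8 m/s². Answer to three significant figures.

t ≈ 1.14 s

For this body I = (2/3)MR², i.e. k = I/(MR²) = 2/3.
Along the incline Mg sinθ − f = Ma, and torque about the center fR = Iα = kMR²(a/R) gives f = kMa.
Hence a = g sinθ/(1+k) = 9.8×sin33.3°/1.667 = 3.228 m/s².
With constant a from rest, t = √(2L/a) = √(2·2.1/3.228) ≈ 1.14 s.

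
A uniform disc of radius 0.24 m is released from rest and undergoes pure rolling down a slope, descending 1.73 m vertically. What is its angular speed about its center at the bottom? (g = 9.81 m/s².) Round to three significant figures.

ω ≈ 19.8 rad/s

Here I = (1/2)MR², so the shape factor k = I/(MR²) = 0.5.
The rolling condition ω = v/R makes the rotational term ½I(v/R)² = ½kMv², so KE_total = ½(1+k)Mv² = (3/4)Mv².
Energy conservation Mgh = ½(1+k)Mv² gives v = √(2gh/(1+k)) = √(2 × 9.81 × 1.73 / 1.5) = 4.757 m/s.
Then ω = v/R = 4.757 / 0.24 ≈ 19.8 rad/s.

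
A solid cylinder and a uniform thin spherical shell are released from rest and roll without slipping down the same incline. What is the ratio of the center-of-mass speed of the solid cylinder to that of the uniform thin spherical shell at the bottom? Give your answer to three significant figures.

Each satisfies Mgh = ½(1+k)Mv² with k = I/(MR²), so v ∝ 1/√(1+k).
For the solid cylinder k = 0.5; for the uniform thin spherical shell k = 2/3.
v₁/v₂ = √((1+k₂)/(1+k₁)) = √(1.667/1.5) ≈ 1.05.

v_ratio ≈ 1.05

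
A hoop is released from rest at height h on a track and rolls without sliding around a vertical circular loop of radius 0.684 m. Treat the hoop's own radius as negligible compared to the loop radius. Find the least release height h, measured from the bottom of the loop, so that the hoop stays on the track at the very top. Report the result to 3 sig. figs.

With I = MR², the ratio k = I/(MR²) is 1.
At the top, contact is just lost when gravity alone supplies the centripetal force: Mg = Mv_top²/r, i.e. v_top² = gr.
With ω = v/R, the kinetic energy at speed v is ½(1+k)Mv² = Mv².
Energy conservation from release (height h) to the top (height 2r): Mgh = Mg(2r) + M·gr.
Thus h_min = 2r + (1+k)r/2 = r(2 + 2/2) = 0.684 × 3 ≈ 2.05 m.

h_min ≈ 2.05 m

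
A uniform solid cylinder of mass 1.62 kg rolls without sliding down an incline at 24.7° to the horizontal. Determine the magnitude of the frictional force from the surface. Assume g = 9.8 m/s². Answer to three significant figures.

f ≈ 2.21 N

Here I = (1/2)MR², so the shape factor k = I/(MR²) = 0.5.
Along the incline Mg sinθ − f = Ma, and torque about the center fR = Iα = kMR²(a/R) gives f = kMa.
Combining, a = g sinθ/(1+k) and f = kMa = kMg sinθ/(1+k).
f = 0.5 × 1.62 × 9.8 × sin24.7° / 1.5 ≈ 2.21 N.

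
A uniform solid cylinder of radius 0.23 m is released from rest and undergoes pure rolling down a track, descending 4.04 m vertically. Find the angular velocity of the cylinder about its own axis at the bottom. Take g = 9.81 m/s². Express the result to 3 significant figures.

For this body I = (1/2)MR², i.e. k = I/(MR²) = 0.5.
Rolling without slipping gives ω = v/R, so the total kinetic energy is ½Mv² + ½Iω² = ½(1+k)Mv² = (3/4)Mv².
Energy conservation Mgh = ½(1+k)Mv² gives v = √(2gh/(1+k)) = √(2 × 9.81 × 4.04 / 1.5) = 7.269 m/s.
The angular speed follows from ω = v/R = 7.269/0.23 ≈ 31.6 rad/s.

ω ≈ 31.6 rad/s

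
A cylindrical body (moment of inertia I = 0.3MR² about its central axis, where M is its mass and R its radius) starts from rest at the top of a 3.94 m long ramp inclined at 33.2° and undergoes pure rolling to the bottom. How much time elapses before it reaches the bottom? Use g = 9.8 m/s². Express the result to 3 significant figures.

t ≈ 1.38 s

With I = 0.3MR², the ratio k = I/(MR²) is 0.3.
Along the incline Mg sinθ − f = Ma, and torque about the center fR = Iα = kMR²(a/R) gives f = kMa.
Hence a = g sinθ/(1+k) = 9.8×sin33.2°/1.3 = 4.128 m/s².
Starting from rest, L = ½at², so t = √(2L/a) = √(2×3.94/4.128) ≈ 1.38 s.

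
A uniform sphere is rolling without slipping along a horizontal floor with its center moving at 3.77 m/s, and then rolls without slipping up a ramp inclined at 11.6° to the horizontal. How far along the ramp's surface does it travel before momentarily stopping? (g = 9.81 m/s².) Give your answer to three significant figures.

For this body I = (2/5)MR², i.e. k = I/(MR²) = 0.4.
Pure rolling means v = ωR; then KE = ½Mv² + ½I(v/R)² = ½(1+k)Mv² = (7/10)Mv².
Setting this equal to Mgh gives the vertical rise h = (1+k)v₀²/(2g) = 1.4×3.77²/(2×9.81) = 1.014 m.
Along the incline, d = h/sinθ = 1.014/sin11.6° ≈ 5.04 m.

d ≈ 5.04 m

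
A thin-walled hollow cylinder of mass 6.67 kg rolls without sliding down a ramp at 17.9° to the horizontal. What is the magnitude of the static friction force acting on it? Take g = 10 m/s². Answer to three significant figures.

f ≈ 10.3 N

For this body I = MR², i.e. k = I/(MR²) = 1.
Translational: Mg sinθ − f = Ma. Rotational about the CM: fR = Iα = kMRa, so f = kMa.
Combining, a = g sinθ/(1+k) and f = kMa = kMg sinθ/(1+k).
f = 1 × 6.67 × 10 × sin17.9° / 2 ≈ 10.3 N.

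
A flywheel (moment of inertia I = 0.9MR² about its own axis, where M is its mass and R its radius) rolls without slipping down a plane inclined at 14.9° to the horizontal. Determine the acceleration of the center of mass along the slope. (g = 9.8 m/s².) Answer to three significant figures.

Here I = 0.9MR², so the shape factor k = I/(MR²) = 0.9.
Newton's second law down the slope: Mg sinθ − f = Ma. The torque equation fR = Iα (with α = a/R) gives f = kMa.
Eliminating f: Mg sinθ = (1+k)Ma, so a = g sinθ/(1+k) = 9.8 × sin14.9° / 1.9 ≈ 1.33 m/s².

a ≈ 1.33 m/s²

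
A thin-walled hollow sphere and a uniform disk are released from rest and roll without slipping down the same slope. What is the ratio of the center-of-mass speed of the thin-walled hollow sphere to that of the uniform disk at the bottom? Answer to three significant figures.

Each satisfies Mgh = ½(1+k)Mv² with k = I/(MR²), so v ∝ 1/√(1+k).
For the thin-walled hollow sphere k = 2/3; for the uniform disk k = 0.5.
v₁/v₂ = √((1+k₂)/(1+k₁)) = √(1.5/1.667) ≈ 0.949.

v_ratio ≈ 0.949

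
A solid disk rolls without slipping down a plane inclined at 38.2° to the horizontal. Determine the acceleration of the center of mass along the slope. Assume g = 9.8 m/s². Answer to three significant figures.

The moment of inertia is (1/2)MR², giving k ≡ I/(MR²) = 0.5.
Along the incline Mg sinθ − f = Ma, and torque about the center fR = Iα = kMR²(a/R) gives f = kMa.
Eliminating f: Mg sinθ = (1+k)Ma, so a = g sinθ/(1+k) = 9.8 × sin38.2° / 1.5 ≈ 4.04 m/s².

a ≈ 4.04 m/s²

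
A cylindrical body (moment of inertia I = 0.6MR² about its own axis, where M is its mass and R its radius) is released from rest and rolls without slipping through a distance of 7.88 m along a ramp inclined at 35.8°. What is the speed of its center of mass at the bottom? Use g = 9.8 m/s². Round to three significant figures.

Here I = 0.6MR², so the shape factor k = I/(MR²) = 0.6.
Rolling without slipping gives ω = v/R, so the total kinetic energy is ½Mv² + ½Iω² = ½(1+k)Mv² = (4/5)Mv².
The vertical drop is h = L sinθ = 7.88 × sin35.8° = 4.609 m.
Setting Mgh = (4/5)Mv² gives v = √(2gh/(1+k)) = √(2·9.8·4.609/1.6) ≈ 7.51 m/s.

v ≈ 7.51 m/s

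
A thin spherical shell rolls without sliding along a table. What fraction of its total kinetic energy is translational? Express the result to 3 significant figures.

With I = (2/3)MR², the ratio k = I/(MR²) is 2/3.
With ω = v/R, KE_trans = ½Mv² and KE_rot = ½Iω² = ½kMv², so KE_total = ½(1+k)Mv².
The translational fraction is therefore 1/(1+k) = 1/1.667 ≈ 0.600.

fraction ≈ 0.600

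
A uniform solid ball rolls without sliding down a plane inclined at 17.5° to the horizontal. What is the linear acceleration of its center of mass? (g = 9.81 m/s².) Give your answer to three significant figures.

a ≈ 2.11 m/s²

Here I = (2/5)MR², so the shape factor k = I/(MR²) = 0.4.
Along the incline Mg sinθ − f = Ma, and torque about the center fR = Iα = kMR²(a/R) gives f = kMa.
Eliminating f: Mg sinθ = (1+k)Ma, so a = g sinθ/(1+k) = 9.81 × sin17.5° / 1.4 ≈ 2.11 m/s².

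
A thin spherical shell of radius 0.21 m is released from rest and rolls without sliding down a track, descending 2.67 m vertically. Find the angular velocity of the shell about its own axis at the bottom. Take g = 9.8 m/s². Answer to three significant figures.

ω ≈ 26.7 rad/s

Here I = (2/3)MR², so the shape factor k = I/(MR²) = 2/3.
Since it rolls without slipping, ω = v/R and KE = ½Mv² + ½Iω² = ½(1+k)Mv² = (5/6)Mv².
Energy conservation Mgh = ½(1+k)Mv² gives v = √(2gh/(1+k)) = √(2 × 9.8 × 2.67 / 1.667) = 5.603 m/s.
The angular speed follows from ω = v/R = 5.603/0.21 ≈ 26.7 rad/s.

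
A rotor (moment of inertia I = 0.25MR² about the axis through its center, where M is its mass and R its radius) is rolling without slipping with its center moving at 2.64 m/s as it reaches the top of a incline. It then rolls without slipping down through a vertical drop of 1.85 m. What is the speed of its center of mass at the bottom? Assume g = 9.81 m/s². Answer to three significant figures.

Here I = 0.25MR², so the shape factor k = I/(MR²) = 0.25.
The rolling condition ω = v/R makes the rotational term ½I(v/R)² = ½kMv², so KE_total = ½(1+k)Mv² = (5/8)Mv².
Conserving energy between top and bottom: (5/8)Mv² = (5/8)Mv₀² + Mgh, hence v² = v₀² + 2gh/(1+k).
v = √(2.64² + 2×9.81×1.85/1.25) = √36.01 ≈ 6.00 m/s.

v ≈ 6.00 m/s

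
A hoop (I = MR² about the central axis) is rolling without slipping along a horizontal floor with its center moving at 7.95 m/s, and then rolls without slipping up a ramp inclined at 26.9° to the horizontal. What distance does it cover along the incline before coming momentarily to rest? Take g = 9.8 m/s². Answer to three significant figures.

The moment of inertia is MR², giving k ≡ I/(MR²) = 1.
Since it rolls without slipping, ω = v/R and KE = ½Mv² + ½Iω² = ½(1+k)Mv² = Mv².
Setting this equal to Mgh gives the vertical rise h = (1+k)v₀²/(2g) = 2×7.95²/(2×9.8) = 6.449 m.
Along the incline, d = h/sinθ = 6.449/sin26.9° ≈ 14.3 m.

d ≈ 14.3 m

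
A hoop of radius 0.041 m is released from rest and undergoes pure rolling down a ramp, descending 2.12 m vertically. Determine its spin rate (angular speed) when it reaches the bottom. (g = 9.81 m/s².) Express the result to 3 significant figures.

ω ≈ 111 rad/s

With I = MR², the ratio k = I/(MR²) is 1.
Pure rolling means v = ωR; then KE = ½Mv² + ½I(v/R)² = ½(1+k)Mv² = Mv².
Energy conservation Mgh = ½(1+k)Mv² gives v = √(2gh/(1+k)) = √(2 × 9.81 × 2.12 / 2) = 4.56 m/s.
Then ω = v/R = 4.56 / 0.041 ≈ 111 rad/s.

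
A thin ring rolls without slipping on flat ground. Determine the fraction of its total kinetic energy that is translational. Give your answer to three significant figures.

With I = MR², the ratio k = I/(MR²) is 1.
Since ω = v/R, the translational part is ½Mv² and the rotational part is ½I(v/R)² = ½kMv²; the total is ½(1+k)Mv².
The translational fraction is therefore 1/(1+k) = 1/2 ≈ 0.500.

fraction ≈ 0.500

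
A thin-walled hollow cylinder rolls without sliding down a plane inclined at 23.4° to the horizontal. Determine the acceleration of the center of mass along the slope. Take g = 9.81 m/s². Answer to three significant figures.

a ≈ 1.95 m/s²

With I = MR², the ratio k = I/(MR²) is 1.
Newton's second law down the slope: Mg sinθ − f = Ma. The torque equation fR = Iα (with α = a/R) gives f = kMa.
Eliminating f: Mg sinθ = (1+k)Ma, so a = g sinθ/(1+k) = 9.81 × sin23.4° / 2 ≈ 1.95 m/s².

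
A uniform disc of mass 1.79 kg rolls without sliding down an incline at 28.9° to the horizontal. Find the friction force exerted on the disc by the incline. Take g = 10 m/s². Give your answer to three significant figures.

f ≈ 2.88 N

The moment of inertia is (1/2)MR², giving k ≡ I/(MR²) = 0.5.
Newton's second law down the slope: Mg sinθ − f = Ma. The torque equation fR = Iα (with α = a/R) gives f = kMa.
Combining, a = g sinθ/(1+k) and f = kMa = kMg sinθ/(1+k).
f = 0.5 × 1.79 × 10 × sin28.9° / 1.5 ≈ 2.88 N.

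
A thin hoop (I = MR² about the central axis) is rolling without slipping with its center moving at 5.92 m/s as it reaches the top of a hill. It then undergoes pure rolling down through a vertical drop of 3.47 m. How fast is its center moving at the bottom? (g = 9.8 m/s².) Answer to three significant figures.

The moment of inertia is MR², giving k ≡ I/(MR²) = 1.
Rolling without slipping gives ω = v/R, so the total kinetic energy is ½Mv² + ½Iω² = ½(1+k)Mv² = Mv².
Energy conservation: Mv₀² + Mgh = Mv², so v² = v₀² + 2gh/(1+k).
v = √(5.92² + 2×9.8×3.47/2) = √69.05 ≈ 8.31 m/s.

v ≈ 8.31 m/s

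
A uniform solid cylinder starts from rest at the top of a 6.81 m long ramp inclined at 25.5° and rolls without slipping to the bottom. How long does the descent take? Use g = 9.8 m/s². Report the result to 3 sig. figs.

Here I = (1/2)MR², so the shape factor k = I/(MR²) = 0.5.
Newton's second law down the slope: Mg sinθ − f = Ma. The torque equation fR = Iα (with α = a/R) gives f = kMa.
Hence a = g sinθ/(1+k) = 9.8×sin25.5°/1.5 = 2.813 m/s².
With constant a from rest, t = √(2L/a) = √(2·6.81/2.813) ≈ 2.20 s.

t ≈ 2.20 s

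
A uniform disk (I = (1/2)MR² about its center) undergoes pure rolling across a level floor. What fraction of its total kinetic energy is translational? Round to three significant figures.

fraction ≈ 0.667

With I = (1/2)MR², the ratio k = I/(MR²) is 0.5.
Since ω = v/R, the translational part is ½Mv² and the rotational part is ½I(v/R)² = ½kMv²; the total is ½(1+k)Mv².
The translational fraction is therefore 1/(1+k) = 1/1.5 ≈ 0.667.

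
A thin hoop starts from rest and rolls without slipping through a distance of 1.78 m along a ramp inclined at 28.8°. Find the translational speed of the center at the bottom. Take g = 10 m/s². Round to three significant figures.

v ≈ 2.93 m/s

With I = MR², the ratio k = I/(MR²) is 1.
Since it rolls without slipping, ω = v/R and KE = ½Mv² + ½Iω² = ½(1+k)Mv² = Mv².
The vertical drop is h = L sinθ = 1.78 × sin28.8° = 0.8575 m.
Setting Mgh = Mv² gives v = √(2gh/(1+k)) = √(2·10·0.8575/2) ≈ 2.93 m/s.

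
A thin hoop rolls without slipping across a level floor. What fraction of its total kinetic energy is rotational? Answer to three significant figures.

The moment of inertia is MR², giving k ≡ I/(MR²) = 1.
Since ω = v/R, the translational part is ½Mv² and the rotational part is ½I(v/R)² = ½kMv²; the total is ½(1+k)Mv².
The rotational fraction is therefore k/(1+k) = 1/2 ≈ 0.500.

fraction ≈ 0.500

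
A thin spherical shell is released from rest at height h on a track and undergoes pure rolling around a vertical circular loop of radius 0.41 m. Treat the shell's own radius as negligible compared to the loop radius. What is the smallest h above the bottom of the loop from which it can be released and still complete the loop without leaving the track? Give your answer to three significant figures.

The moment of inertia is (2/3)MR², giving k ≡ I/(MR²) = 2/3.
At the top of the loop, the minimum-contact condition is Mg = Mv_top²/r, so v_top² = gr.
With ω = v/R, the kinetic energy at speed v is ½(1+k)Mv² = (5/6)Mv².
Energy conservation from release (height h) to the top (height 2r): Mgh = Mg(2r) + (5/6)M·gr.
Thus h_min = 2r + (1+k)r/2 = r(2 + 1.667/2) = 0.41 × 2.833 ≈ 1.16 m.

h_min ≈ 1.16 m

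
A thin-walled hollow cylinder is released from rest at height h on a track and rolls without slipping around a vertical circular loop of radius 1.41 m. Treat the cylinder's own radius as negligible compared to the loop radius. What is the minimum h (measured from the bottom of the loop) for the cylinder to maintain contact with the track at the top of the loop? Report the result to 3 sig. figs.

With I = MR², the ratio k = I/(MR²) is 1.
At the top, contact is just lost when gravity alone supplies the centripetal force: Mg = Mv_top²/r, i.e. v_top² = gr.
With ω = v/R, the kinetic energy at speed v is ½(1+k)Mv² = Mv².
Energy conservation from release (height h) to the top (height 2r): Mgh = Mg(2r) + M·gr.
Thus h_min = 2r + (1+k)r/2 = r(2 + 2/2) = 1.41 × 3 ≈ 4.23 m.

h_min ≈ 4.23 m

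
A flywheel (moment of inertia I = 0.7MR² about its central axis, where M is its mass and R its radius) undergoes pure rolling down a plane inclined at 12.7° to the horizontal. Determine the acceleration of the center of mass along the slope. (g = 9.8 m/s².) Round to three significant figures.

a ≈ 1.27 m/s²

The moment of inertia is 0.7MR², giving k ≡ I/(MR²) = 0.7.
Translational: Mg sinθ − f = Ma. Rotational about the CM: fR = Iα = kMRa, so f = kMa.
Eliminating f: Mg sinθ = (1+k)Ma, so a = g sinθ/(1+k) = 9.8 × sin12.7° / 1.7 ≈ 1.27 m/s².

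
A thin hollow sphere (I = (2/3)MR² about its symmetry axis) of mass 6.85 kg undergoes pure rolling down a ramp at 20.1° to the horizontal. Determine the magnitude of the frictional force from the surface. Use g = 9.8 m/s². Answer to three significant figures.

f ≈ 9.23 N

Here I = (2/3)MR², so the shape factor k = I/(MR²) = 2/3.
Along the incline Mg sinθ − f = Ma, and torque about the center fR = Iα = kMR²(a/R) gives f = kMa.
Combining, a = g sinθ/(1+k) and f = kMa = kMg sinθ/(1+k).
f = (2/3) × 6.85 × 9.8 × sin20.1° / 1.667 ≈ 9.23 N.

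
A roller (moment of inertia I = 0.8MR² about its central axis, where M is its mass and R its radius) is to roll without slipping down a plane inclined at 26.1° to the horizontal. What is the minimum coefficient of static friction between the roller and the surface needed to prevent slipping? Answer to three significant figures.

The moment of inertia is 0.8MR², giving k ≡ I/(MR²) = 0.8.
Translational: Mg sinθ − f = Ma. Rotational about the CM: fR = Iα = kMRa, so f = kMa.
These give a = g sinθ/(1+k) and the required friction f = kMg sinθ/(1+k).
With N = Mg cosθ, the no-slip condition f ≤ μN gives μ_min = f/N = k tanθ/(1+k).
μ_min = 0.8 × tan26.1° / 1.8 ≈ 0.218.

μ_min ≈ 0.218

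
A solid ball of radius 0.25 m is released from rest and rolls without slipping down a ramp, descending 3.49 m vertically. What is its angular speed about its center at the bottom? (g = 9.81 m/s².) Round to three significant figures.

ω ≈ 28.0 rad/s

Here I = (2/5)MR², so the shape factor k = I/(MR²) = 0.4.
Since it rolls without slipping, ω = v/R and KE = ½Mv² + ½Iω² = ½(1+k)Mv² = (7/10)Mv².
Energy conservation Mgh = ½(1+k)Mv² gives v = √(2gh/(1+k)) = √(2 × 9.81 × 3.49 / 1.4) = 6.994 m/s.
The angular speed follows from ω = v/R = 6.994/0.25 ≈ 28.0 rad/s.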